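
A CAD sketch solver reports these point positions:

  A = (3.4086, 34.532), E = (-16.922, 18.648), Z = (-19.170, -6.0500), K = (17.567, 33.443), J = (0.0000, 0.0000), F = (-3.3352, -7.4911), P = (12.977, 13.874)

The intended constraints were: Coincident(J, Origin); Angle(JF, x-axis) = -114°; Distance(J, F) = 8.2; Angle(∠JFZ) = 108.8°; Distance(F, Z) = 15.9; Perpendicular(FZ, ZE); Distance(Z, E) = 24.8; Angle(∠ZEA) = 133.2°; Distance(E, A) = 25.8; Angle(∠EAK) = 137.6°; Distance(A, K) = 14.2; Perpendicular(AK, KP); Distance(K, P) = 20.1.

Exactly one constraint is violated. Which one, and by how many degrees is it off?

Perpendicular(AK, KP) — off by 8.80°.

J = (0.00, 0.00) ✓; JF at -114.0° ✓; |JF| = 8.200 ✓; ∠JFZ = 108.8° ✓; |FZ| = 15.90 ✓; ∠(FZ, ZE) = 90.00° ✓; |ZE| = 24.80 ✓; ∠ZEA = 133.2° ✓; |EA| = 25.80 ✓; ∠EAK = 137.6° ✓; |AK| = 14.20 ✓; ∠(AK, KP) = 98.80° ✗; |KP| = 20.10 ✓.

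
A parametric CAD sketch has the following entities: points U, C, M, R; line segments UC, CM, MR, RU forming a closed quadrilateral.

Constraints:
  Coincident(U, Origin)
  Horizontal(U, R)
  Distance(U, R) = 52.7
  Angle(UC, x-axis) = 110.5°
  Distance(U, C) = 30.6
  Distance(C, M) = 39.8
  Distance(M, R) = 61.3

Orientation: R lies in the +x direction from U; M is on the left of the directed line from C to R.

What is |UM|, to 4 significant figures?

56.63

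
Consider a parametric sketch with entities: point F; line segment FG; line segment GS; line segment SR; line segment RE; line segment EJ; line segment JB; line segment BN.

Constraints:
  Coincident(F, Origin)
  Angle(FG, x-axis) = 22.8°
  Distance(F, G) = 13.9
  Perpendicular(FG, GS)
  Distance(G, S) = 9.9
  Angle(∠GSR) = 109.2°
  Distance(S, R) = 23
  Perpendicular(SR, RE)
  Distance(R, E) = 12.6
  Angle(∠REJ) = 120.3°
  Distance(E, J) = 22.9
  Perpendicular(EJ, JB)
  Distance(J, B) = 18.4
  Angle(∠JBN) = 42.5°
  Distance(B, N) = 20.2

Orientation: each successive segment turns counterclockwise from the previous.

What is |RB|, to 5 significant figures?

30.208

F is at the origin; FG runs at 22.8° with length 13.9, so G = (12.814, 5.3865). FG ⟂ GS, so GS runs at 112.80°; with |GS| = 9.9, S = (8.9775, 14.513). ∠GSR = 109.2° gives SR at -176.40° from the x-axis; with |SR| = 23.0, R = (-13.977, 13.069). SR is perpendicular to RE, so RE runs at -86.400°; with |RE| = 12.6, E = (-13.186, 0.49359). ∠REJ = 120.3° gives EJ at -26.700° from the x-axis; with |EJ| = 22.9, J = (7.2722, -9.7958). EJ is perpendicular to JB, so JB runs at 63.300°; with |JB| = 18.4, B = (15.540, 6.6422). Then |RB| = |B − R| = 30.208.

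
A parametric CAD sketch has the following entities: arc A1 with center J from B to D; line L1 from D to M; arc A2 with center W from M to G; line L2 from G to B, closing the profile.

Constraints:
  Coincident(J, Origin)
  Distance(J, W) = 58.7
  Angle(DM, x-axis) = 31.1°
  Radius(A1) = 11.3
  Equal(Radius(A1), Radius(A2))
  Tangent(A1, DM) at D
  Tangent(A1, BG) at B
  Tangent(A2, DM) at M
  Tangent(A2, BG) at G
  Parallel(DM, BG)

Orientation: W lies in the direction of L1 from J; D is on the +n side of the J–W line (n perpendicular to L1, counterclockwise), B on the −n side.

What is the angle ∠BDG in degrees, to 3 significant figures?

68.9°

The slot axis is L1's direction at 31.1°, so u = (cos 31.1°, sin 31.1°) = (0.856, 0.517) and n = (−sin 31.1°, cos 31.1°) = (-0.517, 0.856). J is at the origin and W lies 58.7 along u from J, so W = 58.7·u = (50.3, 30.3). Tangency of A1 to both parallel lines with radius 11.3 puts D and B at J ± 11.3·n: D = (-5.84, 9.68), B = (5.84, -9.68). Equal radii place M and G the same way about W: M = W + 11.3·n = (44.4, 40.0), G = W − 11.3·n = (56.1, 20.6). Then cos ∠BDG = DB·DG / (|DB||DG|), giving 68.9°.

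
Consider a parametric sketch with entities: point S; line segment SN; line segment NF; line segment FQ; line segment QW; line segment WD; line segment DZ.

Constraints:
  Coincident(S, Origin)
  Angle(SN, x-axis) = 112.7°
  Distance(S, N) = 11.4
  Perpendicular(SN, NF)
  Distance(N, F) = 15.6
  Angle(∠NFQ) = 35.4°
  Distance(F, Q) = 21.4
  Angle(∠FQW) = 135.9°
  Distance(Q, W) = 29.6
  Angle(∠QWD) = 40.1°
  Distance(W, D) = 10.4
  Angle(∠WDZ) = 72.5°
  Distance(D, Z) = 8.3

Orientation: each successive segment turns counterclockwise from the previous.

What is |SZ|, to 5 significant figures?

20.250

S is at the origin; SN runs at 112.7° with length 11.4, so N = (-4.3993, 10.517). SN ⟂ NF, so NF runs at -157.30°; with |NF| = 15.6, F = (-18.791, 4.4968). ∠NFQ = 35.4° gives FQ at -12.700° from the x-axis; with |FQ| = 21.4, Q = (2.0855, -0.20791). ∠FQW = 135.9° gives QW at 31.400° from the x-axis; with |QW| = 29.6, W = (27.351, 15.214). ∠QWD = 40.1° gives WD at 171.30° from the x-axis; with |WD| = 10.4, D = (17.070, 16.787). ∠WDZ = 72.5° gives DZ at -81.200° from the x-axis; with |DZ| = 8.3, Z = (18.340, 8.5848). Then |SZ| = |Z − S| = 20.250.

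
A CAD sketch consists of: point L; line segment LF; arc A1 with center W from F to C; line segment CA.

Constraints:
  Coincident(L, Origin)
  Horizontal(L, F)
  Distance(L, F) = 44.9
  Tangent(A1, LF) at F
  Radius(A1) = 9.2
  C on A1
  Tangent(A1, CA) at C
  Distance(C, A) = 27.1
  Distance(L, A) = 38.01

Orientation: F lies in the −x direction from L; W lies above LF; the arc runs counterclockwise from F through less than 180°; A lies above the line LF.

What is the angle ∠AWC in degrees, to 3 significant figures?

71.2°

Checks: L = (0.00, 0.00) ✓; ∠(WF, FL) = 90.00° ✓; |WF| = 9.200 ✓; |WC| = 9.200 ✓; ∠(WC, CA) = 90.00° ✓; |CA| = 27.10 ✓; |LA| = 38.01 ✓.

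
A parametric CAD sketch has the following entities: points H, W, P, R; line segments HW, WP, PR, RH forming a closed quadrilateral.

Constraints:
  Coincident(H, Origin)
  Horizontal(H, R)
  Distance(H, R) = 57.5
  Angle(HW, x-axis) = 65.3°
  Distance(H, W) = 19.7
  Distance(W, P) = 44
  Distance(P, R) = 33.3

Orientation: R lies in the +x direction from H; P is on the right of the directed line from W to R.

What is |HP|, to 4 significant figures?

36.65

Checks: |WP| = 44.00 ✓; |PR| = 33.30 ✓.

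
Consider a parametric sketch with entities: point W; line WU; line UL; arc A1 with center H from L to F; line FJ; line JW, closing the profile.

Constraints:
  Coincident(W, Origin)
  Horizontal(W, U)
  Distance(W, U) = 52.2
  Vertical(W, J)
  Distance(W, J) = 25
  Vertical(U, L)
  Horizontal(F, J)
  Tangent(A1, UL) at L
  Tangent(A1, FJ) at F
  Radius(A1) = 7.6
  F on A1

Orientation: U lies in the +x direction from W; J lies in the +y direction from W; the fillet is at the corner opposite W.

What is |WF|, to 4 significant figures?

51.13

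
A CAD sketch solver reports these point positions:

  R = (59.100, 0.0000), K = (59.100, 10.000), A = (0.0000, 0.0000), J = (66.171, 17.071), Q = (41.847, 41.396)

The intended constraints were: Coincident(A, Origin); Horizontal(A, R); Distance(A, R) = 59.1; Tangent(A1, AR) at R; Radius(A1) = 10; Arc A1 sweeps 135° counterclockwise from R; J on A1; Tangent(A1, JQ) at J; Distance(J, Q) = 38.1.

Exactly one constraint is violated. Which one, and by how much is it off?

Distance(J, Q) = 38.1 — off by 3.70.

A = (0.00, 0.00) ✓; A.y = 0.00, R.y = 0.00 ✓; |AR| = 59.10 ✓; ∠(KR, RA) = 90.00° ✓; |KR| = 10.00 ✓; bearing(K→J) − bearing(K→R) = 135.0° ✓; |KJ| = 10.00 ✓; ∠(KJ, JQ) = 90.00° ✓; |JQ| = 34.40 ✗.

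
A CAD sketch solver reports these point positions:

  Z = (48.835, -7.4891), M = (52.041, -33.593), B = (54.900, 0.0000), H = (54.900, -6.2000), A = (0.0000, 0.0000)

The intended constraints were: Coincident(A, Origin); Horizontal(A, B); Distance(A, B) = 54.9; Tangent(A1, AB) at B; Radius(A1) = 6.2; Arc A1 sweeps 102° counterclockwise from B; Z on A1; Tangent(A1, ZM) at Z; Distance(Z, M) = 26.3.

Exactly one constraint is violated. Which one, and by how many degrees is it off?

Tangent(A1, ZM) at Z — off by 5.00°.

A = (0.00, 0.00) ✓; A.y = 0.00, B.y = 0.00 ✓; |AB| = 54.90 ✓; ∠(HB, BA) = 90.00° ✓; |HB| = 6.200 ✓; bearing(H→Z) − bearing(H→B) = 102.0° ✓; |HZ| = 6.200 ✓; ∠(HZ, ZM) = 95.00° ✗; |ZM| = 26.30 ✓.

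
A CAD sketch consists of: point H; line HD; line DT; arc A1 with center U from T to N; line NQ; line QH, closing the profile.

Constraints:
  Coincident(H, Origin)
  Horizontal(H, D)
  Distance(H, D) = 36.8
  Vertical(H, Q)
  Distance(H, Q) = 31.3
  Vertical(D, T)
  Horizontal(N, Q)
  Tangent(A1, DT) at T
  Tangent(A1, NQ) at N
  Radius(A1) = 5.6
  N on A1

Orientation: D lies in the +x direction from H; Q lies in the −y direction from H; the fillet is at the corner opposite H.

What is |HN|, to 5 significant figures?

44.194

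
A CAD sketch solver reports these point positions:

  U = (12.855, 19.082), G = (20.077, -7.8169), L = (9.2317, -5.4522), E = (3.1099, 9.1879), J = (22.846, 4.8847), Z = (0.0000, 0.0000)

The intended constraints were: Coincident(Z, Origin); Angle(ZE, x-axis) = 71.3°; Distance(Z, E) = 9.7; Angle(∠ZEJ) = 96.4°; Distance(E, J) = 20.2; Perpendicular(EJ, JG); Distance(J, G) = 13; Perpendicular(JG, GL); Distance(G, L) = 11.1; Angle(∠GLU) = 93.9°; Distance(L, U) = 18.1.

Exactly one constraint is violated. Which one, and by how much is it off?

Distance(L, U) = 18.1 — off by 6.70.

Z = (0.00, 0.00) ✓; ZE at 71.30° ✓; |ZE| = 9.700 ✓; ∠ZEJ = 96.40° ✓; |EJ| = 20.20 ✓; ∠(EJ, JG) = 90.00° ✓; |JG| = 13.00 ✓; ∠(JG, GL) = 90.00° ✓; |GL| = 11.10 ✓; ∠GLU = 93.90° ✓; |LU| = 24.80 ✗.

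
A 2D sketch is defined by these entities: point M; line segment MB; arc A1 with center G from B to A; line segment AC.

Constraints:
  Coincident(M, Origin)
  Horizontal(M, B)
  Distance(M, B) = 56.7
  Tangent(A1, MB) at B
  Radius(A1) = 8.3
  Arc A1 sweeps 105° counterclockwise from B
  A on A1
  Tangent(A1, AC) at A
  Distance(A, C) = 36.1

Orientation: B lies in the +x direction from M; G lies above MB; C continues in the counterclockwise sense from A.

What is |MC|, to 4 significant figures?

71.55

On A1, B sits at bearing -90° from G; a 105° counterclockwise sweep puts A at bearing 15°, so A = G + 8.3·(cos 15°, sin 15°) = (64.72, 10.45). Since A1 is tangent to AC there, GA ⟂ AC, so AC runs along (−sin 15°, cos 15°); with |AC| = 36.1, C = (55.37, 45.32). Then |MC| = |C − M| = 71.55.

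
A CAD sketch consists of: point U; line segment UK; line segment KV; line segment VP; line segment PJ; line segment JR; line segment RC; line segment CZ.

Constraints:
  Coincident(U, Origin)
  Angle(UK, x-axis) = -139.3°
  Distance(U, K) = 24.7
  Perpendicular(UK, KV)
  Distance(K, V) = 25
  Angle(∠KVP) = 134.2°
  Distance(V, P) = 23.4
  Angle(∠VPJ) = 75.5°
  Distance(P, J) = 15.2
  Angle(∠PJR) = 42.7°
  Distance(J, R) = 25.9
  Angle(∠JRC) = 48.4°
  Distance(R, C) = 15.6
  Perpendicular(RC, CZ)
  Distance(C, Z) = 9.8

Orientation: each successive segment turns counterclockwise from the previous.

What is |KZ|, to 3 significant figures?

39.8

U is at the origin; UK runs at -139.3° with length 24.7, so K = (-18.7, -16.1). The perpendicularity gives KV at right angles to UK, so KV runs at -49.3°; with |KV| = 25.0, V = (-2.42, -35.1). ∠KVP = 134.2° gives VP at -3.50° from the x-axis; with |VP| = 23.4, P = (20.9, -36.5). ∠VPJ = 75.5° gives PJ at 101° from the x-axis; with |PJ| = 15.2, J = (18.0, -21.6). ∠PJR = 42.7° gives JR at -122° from the x-axis; with |JR| = 25.9, R = (4.42, -43.6). ∠JRC = 48.4° gives RC at 9.90° from the x-axis; with |RC| = 15.6, C = (19.8, -40.9). RC is perpendicular to CZ, so CZ runs at 99.9°; with |CZ| = 9.8, Z = (18.1, -31.3). Then |KZ| = |Z − K| = 39.8.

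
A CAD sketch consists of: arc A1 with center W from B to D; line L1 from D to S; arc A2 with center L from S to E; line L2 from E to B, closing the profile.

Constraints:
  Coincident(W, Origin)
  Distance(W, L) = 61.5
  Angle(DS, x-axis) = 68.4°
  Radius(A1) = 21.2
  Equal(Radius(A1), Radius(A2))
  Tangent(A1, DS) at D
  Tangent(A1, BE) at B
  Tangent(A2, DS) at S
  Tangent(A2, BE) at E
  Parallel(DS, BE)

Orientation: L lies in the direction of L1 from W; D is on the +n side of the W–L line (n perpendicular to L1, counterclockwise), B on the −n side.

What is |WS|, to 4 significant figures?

65.05

Tangency of A1 to both parallel lines with radius 21.2 puts D and B at W ± 21.2·n: D = (-19.71, 7.804), B = (19.71, -7.804). Equal radii place S and E the same way about L: S = L + 21.2·n = (2.928, 64.99), E = L − 21.2·n = (42.35, 49.38). Then |WS| = |S − W| = 65.05.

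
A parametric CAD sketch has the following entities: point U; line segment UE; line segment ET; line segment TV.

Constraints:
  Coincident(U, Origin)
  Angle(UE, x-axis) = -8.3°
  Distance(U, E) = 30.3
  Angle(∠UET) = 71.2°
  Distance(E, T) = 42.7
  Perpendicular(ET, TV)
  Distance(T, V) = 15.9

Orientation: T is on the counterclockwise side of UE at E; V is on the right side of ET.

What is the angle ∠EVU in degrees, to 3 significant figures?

33.1°

U is at the origin; UE runs at -8.3° with length 30.3, so E = 30.3·(cos -8.3°, sin -8.3°) = (30.0, -4.37). ∠UET = 71.2°, so ET runs at -8.3° + (180° − 71.2°) = 100° from the x-axis; with |ET| = 42.7, T = E + 42.7·(cos 100°, sin 100°) = (22.2, 37.6). The perpendicularity gives TV at right angles to ET; with |TV| = 15.9 on the right of ET, V = T + 15.9·(0.983, 0.182) = (37.8, 40.5). Then cos ∠EVU = VE·VU / (|VE||VU|), giving 33.1°.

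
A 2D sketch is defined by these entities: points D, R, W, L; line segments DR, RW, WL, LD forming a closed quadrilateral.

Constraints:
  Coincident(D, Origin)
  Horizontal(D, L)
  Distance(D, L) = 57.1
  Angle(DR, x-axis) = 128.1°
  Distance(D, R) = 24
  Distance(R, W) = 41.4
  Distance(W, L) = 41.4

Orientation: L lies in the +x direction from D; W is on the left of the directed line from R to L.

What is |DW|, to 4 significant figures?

37.38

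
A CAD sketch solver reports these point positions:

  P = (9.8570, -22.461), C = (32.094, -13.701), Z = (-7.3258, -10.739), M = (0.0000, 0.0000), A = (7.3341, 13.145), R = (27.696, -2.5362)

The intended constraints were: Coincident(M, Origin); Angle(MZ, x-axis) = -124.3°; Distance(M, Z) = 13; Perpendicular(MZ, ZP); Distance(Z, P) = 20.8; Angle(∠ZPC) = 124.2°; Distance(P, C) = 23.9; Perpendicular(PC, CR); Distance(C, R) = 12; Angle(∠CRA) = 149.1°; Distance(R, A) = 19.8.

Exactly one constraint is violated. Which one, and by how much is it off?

Distance(R, A) = 19.8 — off by 5.90.

M = (0.00, 0.00) ✓; MZ at -124.3° ✓; |MZ| = 13.00 ✓; ∠(MZ, ZP) = 90.00° ✓; |ZP| = 20.80 ✓; ∠ZPC = 124.2° ✓; |PC| = 23.90 ✓; ∠(PC, CR) = 90.00° ✓; |CR| = 12.00 ✓; ∠CRA = 149.1° ✓; |RA| = 25.70 ✗.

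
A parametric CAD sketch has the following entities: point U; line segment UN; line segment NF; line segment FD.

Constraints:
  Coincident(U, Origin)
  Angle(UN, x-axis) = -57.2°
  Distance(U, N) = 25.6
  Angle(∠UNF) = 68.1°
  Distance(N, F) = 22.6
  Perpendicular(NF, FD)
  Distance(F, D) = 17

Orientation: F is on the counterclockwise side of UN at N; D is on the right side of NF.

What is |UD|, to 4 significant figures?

42.79

U is at the origin; UN runs at -57.2° with length 25.6, so N = 25.6·(cos -57.2°, sin -57.2°) = (13.87, -21.52). ∠UNF = 68.1°, so NF runs at -57.2° + (180° − 68.1°) = 54.70° from the x-axis; with |NF| = 22.6, F = N + 22.6·(cos 54.70°, sin 54.70°) = (26.93, -3.074). The perpendicularity gives FD at right angles to NF; with |FD| = 17.0 on the right of NF, D = F + 17.0·(0.8161, -0.5779) = (40.80, -12.90). Then |UD| = |D − U| = 42.79.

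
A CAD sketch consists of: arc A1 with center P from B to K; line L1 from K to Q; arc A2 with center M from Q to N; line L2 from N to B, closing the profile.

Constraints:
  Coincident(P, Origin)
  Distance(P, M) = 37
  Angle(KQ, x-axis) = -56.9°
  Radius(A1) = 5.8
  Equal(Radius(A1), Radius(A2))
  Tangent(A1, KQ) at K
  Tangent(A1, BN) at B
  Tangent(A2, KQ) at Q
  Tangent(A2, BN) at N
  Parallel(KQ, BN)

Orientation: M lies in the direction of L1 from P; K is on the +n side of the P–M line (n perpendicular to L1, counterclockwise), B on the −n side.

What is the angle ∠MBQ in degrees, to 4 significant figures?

8.498°

Tangency of A1 to both parallel lines with radius 5.8 puts K and B at P ± 5.8·n: K = (4.859, 3.167), B = (-4.859, -3.167). Equal radii place Q and N the same way about M: Q = M + 5.8·n = (25.06, -27.83), N = M − 5.8·n = (15.35, -34.16). Then cos ∠MBQ = BM·BQ / (|BM||BQ|), giving 8.498°.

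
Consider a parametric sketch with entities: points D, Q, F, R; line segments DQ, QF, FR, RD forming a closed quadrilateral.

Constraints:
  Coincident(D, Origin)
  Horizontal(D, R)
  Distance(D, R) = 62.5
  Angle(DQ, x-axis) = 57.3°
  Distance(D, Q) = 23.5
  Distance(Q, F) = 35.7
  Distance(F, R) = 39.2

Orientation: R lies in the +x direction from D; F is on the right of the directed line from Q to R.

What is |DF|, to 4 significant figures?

29.01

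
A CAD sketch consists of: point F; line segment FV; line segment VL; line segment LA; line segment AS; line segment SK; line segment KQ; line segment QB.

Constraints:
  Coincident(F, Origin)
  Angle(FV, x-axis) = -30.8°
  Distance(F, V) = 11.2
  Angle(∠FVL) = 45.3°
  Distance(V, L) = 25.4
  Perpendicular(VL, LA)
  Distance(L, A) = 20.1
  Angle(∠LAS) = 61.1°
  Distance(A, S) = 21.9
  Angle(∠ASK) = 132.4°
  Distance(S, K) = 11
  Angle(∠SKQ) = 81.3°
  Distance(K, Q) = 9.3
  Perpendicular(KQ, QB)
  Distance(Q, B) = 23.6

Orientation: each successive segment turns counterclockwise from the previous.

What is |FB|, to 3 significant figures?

15.3

F is at the origin; FV runs at -30.8° with length 11.2, so V = (9.62, -5.73). ∠FVL = 45.3° gives VL at 104° from the x-axis; with |VL| = 25.4, L = (3.52, 18.9). The perpendicularity gives LA at right angles to VL, so LA runs at -166°; with |LA| = 20.1, A = (-16.0, 14.1). ∠LAS = 61.1° gives AS at -47.2° from the x-axis; with |AS| = 21.9, S = (-1.11, -1.98). ∠ASK = 132.4° gives SK at 0.400° from the x-axis; with |SK| = 11.0, K = (9.89, -1.90). ∠SKQ = 81.3° gives KQ at 99.1° from the x-axis; with |KQ| = 9.3, Q = (8.42, 7.28). KQ is perpendicular to QB, so QB runs at -171°; with |QB| = 23.6, B = (-14.9, 3.55). Then |FB| = |B − F| = 15.3.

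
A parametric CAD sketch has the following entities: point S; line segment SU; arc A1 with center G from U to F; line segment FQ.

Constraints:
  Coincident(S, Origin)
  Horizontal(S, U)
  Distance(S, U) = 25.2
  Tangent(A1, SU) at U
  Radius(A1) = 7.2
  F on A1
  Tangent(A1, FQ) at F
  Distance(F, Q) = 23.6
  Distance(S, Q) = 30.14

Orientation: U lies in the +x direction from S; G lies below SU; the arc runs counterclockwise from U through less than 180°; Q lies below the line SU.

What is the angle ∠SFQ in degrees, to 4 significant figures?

89.37°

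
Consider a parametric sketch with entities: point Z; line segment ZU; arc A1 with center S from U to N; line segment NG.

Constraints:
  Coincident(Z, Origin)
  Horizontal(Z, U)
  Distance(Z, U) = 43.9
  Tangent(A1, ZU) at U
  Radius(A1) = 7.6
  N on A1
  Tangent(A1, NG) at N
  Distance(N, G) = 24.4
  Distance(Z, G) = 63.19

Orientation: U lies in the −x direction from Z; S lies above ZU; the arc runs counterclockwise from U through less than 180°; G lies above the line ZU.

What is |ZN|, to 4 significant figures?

40.53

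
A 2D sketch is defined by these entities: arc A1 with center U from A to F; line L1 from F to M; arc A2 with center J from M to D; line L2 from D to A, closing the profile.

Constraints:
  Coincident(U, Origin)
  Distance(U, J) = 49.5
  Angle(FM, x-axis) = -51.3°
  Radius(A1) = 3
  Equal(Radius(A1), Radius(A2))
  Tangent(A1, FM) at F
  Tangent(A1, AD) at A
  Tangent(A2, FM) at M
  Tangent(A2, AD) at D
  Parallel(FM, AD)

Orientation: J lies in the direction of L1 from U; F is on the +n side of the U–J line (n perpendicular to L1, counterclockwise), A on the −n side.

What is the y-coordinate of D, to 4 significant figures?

-40.51

The slot axis is L1's direction at -51.3°, so u = (cos -51.3°, sin -51.3°) = (0.6252, -0.7804) and n = (−sin -51.3°, cos -51.3°) = (0.7804, 0.6252). U is at the origin and J lies 49.5 along u from U, so J = 49.5·u = (30.95, -38.63). Tangency of A1 to both parallel lines with radius 3.0 puts F and A at U ± 3.0·n: F = (2.341, 1.876), A = (-2.341, -1.876). Equal radii place M and D the same way about J: M = J + 3.0·n = (33.29, -36.76), D = J − 3.0·n = (28.61, -40.51). So D.y = -40.51.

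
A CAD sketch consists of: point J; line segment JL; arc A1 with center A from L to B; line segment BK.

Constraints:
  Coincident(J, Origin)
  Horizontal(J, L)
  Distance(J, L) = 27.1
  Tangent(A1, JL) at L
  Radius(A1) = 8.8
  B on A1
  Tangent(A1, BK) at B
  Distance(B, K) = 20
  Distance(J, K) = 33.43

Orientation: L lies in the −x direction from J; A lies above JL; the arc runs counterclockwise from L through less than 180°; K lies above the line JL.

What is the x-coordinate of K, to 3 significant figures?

-17.5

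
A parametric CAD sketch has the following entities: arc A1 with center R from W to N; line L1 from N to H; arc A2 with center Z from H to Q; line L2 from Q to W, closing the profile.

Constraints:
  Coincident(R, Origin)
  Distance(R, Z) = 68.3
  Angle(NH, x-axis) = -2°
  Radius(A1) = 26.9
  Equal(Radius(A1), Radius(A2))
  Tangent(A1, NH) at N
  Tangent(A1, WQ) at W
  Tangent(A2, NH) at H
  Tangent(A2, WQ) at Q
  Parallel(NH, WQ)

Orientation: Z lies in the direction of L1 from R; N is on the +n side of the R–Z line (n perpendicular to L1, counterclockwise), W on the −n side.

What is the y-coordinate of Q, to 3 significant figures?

-29.3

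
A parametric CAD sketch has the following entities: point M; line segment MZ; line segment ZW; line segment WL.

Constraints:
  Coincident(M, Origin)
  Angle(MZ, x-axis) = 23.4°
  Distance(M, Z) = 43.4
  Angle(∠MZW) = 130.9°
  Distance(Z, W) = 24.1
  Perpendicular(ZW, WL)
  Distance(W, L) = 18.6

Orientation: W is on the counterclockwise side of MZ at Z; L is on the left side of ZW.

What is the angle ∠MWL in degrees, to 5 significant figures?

58.009°

M is at the origin; MZ runs at 23.4° with length 43.4, so Z = 43.4·(cos 23.4°, sin 23.4°) = (39.831, 17.236). ∠MZW = 130.9°, so ZW runs at 23.4° + (180° − 130.9°) = 72.500° from the x-axis; with |ZW| = 24.1, W = Z + 24.1·(cos 72.500°, sin 72.500°) = (47.078, 40.221). ZW is perpendicular to WL; with |WL| = 18.6 on the left of ZW, L = W + 18.6·(-0.95372, 0.30071) = (29.338, 45.814). Then cos ∠MWL = WM·WL / (|WM||WL|), giving 58.009°.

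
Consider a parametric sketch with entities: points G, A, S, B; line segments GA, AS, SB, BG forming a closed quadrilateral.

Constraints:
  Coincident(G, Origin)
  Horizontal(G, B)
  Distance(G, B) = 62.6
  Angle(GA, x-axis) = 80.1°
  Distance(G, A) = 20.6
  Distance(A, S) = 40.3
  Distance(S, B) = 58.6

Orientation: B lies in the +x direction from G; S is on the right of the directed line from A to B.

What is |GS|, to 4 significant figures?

21.17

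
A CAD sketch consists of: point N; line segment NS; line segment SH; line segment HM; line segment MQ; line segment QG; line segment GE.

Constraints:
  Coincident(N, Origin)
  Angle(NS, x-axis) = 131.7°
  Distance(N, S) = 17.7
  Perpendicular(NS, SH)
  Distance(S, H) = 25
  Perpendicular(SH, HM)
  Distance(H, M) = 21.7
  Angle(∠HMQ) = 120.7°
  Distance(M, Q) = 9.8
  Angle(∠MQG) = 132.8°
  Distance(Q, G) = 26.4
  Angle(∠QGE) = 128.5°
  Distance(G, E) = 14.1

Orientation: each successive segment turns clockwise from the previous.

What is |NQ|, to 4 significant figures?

18.86

N is at the origin; NS runs at 131.7° with length 17.7, so S = (-11.77, 13.22). NS ⟂ SH, so SH runs at 41.70°; with |SH| = 25.0, H = (6.891, 29.85). SH is perpendicular to HM, so HM runs at -48.30°; with |HM| = 21.7, M = (21.33, 13.64). ∠HMQ = 120.7° gives MQ at -107.6° from the x-axis; with |MQ| = 9.8, Q = (18.36, 4.303). Then |NQ| = |Q − N| = 18.86.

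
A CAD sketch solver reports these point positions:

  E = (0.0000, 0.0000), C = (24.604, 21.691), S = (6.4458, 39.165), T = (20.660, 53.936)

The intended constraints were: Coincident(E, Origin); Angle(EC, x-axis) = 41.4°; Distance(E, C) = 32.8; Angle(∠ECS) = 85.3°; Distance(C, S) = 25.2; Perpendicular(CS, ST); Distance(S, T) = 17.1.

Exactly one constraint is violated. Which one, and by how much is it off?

Distance(S, T) = 17.1 — off by 3.40.

E = (0.00, 0.00) ✓; EC at 41.40° ✓; |EC| = 32.80 ✓; ∠ECS = 85.30° ✓; |CS| = 25.20 ✓; ∠(CS, ST) = 90.00° ✓; |ST| = 20.50 ✗.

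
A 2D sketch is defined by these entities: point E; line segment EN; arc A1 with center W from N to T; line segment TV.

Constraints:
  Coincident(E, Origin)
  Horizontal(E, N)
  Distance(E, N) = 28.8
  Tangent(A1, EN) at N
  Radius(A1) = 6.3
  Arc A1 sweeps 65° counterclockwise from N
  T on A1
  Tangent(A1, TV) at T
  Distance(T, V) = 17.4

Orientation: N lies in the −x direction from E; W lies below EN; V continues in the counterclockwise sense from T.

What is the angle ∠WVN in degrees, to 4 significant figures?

10.96°

On A1, N sits at bearing 90° from W; a 65° counterclockwise sweep puts T at bearing 155°, so T = W + 6.3·(cos 155°, sin 155°) = (-34.51, -3.638). A1 meets TV tangentially, so WT is at right angles to TV, so TV runs along (−sin 155°, cos 155°); with |TV| = 17.4, V = (-41.86, -19.41). Then cos ∠WVN = VW·VN / (|VW||VN|), giving 10.96°.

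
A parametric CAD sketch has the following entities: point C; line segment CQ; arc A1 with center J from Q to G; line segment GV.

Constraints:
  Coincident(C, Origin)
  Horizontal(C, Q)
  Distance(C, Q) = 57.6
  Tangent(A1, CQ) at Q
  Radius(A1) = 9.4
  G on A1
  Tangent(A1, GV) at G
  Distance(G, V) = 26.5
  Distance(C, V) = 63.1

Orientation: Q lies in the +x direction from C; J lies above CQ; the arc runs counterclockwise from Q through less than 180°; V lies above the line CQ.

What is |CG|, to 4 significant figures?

67.10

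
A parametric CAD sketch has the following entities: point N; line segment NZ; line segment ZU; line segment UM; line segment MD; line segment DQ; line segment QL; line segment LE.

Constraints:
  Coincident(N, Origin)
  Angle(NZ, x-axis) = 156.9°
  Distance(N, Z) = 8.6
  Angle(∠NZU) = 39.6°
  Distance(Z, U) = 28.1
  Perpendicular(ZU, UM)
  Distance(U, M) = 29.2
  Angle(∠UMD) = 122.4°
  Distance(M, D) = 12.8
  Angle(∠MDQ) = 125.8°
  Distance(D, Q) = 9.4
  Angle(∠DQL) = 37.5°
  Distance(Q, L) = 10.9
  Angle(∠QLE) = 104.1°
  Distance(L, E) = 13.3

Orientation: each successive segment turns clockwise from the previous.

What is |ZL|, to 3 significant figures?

35.2

N is at the origin; NZ runs at 156.9° with length 8.6, so Z = (-7.91, 3.37). ∠NZU = 39.6° gives ZU at 16.5° from the x-axis; with |ZU| = 28.1, U = (19.0, 11.4). The perpendicularity gives UM at right angles to ZU, so UM runs at -73.5°; with |UM| = 29.2, M = (27.3, -16.6). ∠UMD = 122.4° gives MD at -131° from the x-axis; with |MD| = 12.8, D = (18.9, -26.3). ∠MDQ = 125.8° gives DQ at 175° from the x-axis; with |DQ| = 9.4, Q = (9.55, -25.4). ∠DQL = 37.5° gives QL at 32.2° from the x-axis; with |QL| = 10.9, L = (18.8, -19.6). Then |ZL| = |L − Z| = 35.2.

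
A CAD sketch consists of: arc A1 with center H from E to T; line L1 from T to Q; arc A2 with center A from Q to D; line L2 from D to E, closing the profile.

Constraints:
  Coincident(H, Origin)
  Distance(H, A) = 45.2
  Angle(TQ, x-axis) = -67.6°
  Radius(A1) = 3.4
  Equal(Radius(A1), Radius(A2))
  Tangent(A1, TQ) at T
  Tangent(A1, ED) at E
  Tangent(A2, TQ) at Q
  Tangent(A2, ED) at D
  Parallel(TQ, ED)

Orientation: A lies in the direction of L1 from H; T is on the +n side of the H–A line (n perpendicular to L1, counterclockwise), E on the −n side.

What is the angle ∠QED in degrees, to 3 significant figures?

8.56°

The slot axis is L1's direction at -67.6°, so u = (cos -67.6°, sin -67.6°) = (0.381, -0.925) and n = (−sin -67.6°, cos -67.6°) = (0.925, 0.381). H is at the origin and A lies 45.2 along u from H, so A = 45.2·u = (17.2, -41.8). Tangency of A1 to both parallel lines with radius 3.4 puts T and E at H ± 3.4·n: T = (3.14, 1.30), E = (-3.14, -1.30). Equal radii place Q and D the same way about A: Q = A + 3.4·n = (20.4, -40.5), D = A − 3.4·n = (14.1, -43.1). Then cos ∠QED = EQ·ED / (|EQ||ED|), giving 8.56°.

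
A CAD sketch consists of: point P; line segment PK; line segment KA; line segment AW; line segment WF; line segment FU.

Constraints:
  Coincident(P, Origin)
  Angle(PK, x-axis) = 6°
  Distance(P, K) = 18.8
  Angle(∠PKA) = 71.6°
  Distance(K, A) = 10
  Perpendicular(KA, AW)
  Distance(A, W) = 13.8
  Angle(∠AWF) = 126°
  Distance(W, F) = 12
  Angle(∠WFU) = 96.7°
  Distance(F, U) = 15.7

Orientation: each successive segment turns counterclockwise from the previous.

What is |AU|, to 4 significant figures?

22.39

P is at the origin; PK runs at 6.0° with length 18.8, so K = (18.70, 1.965). ∠PKA = 71.6° gives KA at 114.4° from the x-axis; with |KA| = 10.0, A = (14.57, 11.07). The perpendicularity gives AW at right angles to KA, so AW runs at -155.6°; with |AW| = 13.8, W = (1.999, 5.371). ∠AWF = 126.0° gives WF at -101.6° from the x-axis; with |WF| = 12.0, F = (-0.4144, -6.384). ∠WFU = 96.7° gives FU at -18.30° from the x-axis; with |FU| = 15.7, U = (14.49, -11.31). Then |AU| = |U − A| = 22.39.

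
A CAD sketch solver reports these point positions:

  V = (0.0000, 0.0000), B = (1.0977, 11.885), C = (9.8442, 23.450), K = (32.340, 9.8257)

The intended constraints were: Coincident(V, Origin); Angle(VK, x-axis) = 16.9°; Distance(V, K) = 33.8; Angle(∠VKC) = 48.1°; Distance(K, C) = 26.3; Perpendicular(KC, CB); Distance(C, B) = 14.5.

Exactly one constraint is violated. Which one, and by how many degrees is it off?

Perpendicular(KC, CB) — off by 5.90°.

V = (0.00, 0.00) ✓; VK at 16.90° ✓; |VK| = 33.80 ✓; ∠VKC = 48.10° ✓; |KC| = 26.30 ✓; ∠(KC, CB) = 84.10° ✗; |CB| = 14.50 ✓.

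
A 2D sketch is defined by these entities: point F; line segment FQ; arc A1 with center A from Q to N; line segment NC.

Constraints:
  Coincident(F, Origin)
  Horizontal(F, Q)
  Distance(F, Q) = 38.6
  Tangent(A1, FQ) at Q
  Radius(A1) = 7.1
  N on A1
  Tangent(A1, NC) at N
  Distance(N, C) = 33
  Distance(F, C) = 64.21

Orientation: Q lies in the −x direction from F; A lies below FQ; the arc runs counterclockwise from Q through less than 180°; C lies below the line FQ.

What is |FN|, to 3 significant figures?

46.0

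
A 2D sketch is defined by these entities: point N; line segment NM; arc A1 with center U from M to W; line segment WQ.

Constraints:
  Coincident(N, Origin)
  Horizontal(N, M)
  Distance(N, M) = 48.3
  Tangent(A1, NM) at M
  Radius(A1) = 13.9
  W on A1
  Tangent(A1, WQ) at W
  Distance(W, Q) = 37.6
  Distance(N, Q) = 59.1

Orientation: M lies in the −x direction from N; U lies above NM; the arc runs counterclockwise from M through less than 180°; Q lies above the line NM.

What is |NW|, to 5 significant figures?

36.721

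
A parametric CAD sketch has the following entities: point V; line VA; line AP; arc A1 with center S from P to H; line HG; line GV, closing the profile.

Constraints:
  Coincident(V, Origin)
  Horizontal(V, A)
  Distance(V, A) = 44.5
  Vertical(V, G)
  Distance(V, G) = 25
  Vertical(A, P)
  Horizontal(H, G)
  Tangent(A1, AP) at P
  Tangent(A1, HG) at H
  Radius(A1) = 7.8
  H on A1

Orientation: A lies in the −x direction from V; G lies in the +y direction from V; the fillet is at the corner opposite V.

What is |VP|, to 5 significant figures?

47.708

V is at the origin; VA is horizontal with |VA| = 44.5 and A on the −x side, so A = (-44.500, 0.0000). VG is vertical with |VG| = 25.0 and G on the +y side, so G = (0.0000, 25.000). The virtual corner opposite V is at (-44.500, 25.000). A1 meets AP tangentially, so SP is at right angles to AP and A1 meets HG tangentially, so SH is at right angles to HG, with radius 7.8, so the center S sits 7.8 in from both sides at S = (-36.700, 17.200). That places the tangent points at P = (-44.500, 17.200) on AP and H = (-36.700, 25.000) on HG. Then |VP| = |P − V| = 47.708.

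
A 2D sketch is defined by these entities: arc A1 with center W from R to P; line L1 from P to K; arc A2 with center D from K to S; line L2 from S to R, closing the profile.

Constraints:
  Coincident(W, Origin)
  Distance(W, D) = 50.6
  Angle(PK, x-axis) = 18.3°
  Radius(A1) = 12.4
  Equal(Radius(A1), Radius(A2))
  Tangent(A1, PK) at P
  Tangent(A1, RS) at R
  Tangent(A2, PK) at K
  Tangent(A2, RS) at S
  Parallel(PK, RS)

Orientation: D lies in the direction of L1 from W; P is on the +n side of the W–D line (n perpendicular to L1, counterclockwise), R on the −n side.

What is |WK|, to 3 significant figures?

52.1

The slot axis is L1's direction at 18.3°, so u = (cos 18.3°, sin 18.3°) = (0.949, 0.314) and n = (−sin 18.3°, cos 18.3°) = (-0.314, 0.949). W is at the origin and D lies 50.6 along u from W, so D = 50.6·u = (48.0, 15.9). Tangency of A1 to both parallel lines with radius 12.4 puts P and R at W ± 12.4·n: P = (-3.89, 11.8), R = (3.89, -11.8). Equal radii place K and S the same way about D: K = D + 12.4·n = (44.1, 27.7), S = D − 12.4·n = (51.9, 4.12). Then |WK| = |K − W| = 52.1.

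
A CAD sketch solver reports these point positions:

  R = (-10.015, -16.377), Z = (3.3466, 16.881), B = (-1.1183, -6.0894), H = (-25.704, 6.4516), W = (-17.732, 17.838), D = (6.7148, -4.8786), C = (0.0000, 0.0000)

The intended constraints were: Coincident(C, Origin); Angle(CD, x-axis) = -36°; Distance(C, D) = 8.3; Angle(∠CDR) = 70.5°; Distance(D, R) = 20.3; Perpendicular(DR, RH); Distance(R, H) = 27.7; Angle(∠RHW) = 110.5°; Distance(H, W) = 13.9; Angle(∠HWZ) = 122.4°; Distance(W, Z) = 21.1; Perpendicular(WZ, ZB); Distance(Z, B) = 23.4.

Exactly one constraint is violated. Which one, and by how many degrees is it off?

Perpendicular(WZ, ZB) — off by 8.40°.

C = (0.00, 0.00) ✓; CD at -36.00° ✓; |CD| = 8.300 ✓; ∠CDR = 70.50° ✓; |DR| = 20.30 ✓; ∠(DR, RH) = 90.00° ✓; |RH| = 27.70 ✓; ∠RHW = 110.5° ✓; |HW| = 13.90 ✓; ∠HWZ = 122.4° ✓; |WZ| = 21.10 ✓; ∠(WZ, ZB) = 98.40° ✗; |ZB| = 23.40 ✓.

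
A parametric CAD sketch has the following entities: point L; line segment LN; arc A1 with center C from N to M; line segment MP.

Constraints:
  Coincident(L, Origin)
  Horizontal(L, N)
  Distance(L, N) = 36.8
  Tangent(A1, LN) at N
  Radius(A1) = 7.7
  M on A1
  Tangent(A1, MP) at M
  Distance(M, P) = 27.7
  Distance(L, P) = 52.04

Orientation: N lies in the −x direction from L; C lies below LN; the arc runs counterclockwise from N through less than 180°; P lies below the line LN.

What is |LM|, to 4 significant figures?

45.29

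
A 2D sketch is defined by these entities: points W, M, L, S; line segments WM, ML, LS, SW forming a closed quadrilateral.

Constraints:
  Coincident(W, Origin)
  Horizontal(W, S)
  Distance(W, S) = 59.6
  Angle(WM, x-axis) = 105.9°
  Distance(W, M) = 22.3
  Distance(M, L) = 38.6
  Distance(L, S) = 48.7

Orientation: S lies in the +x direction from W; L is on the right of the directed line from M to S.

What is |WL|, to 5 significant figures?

17.586

Checks: |ML| = 38.60 ✓; |LS| = 48.70 ✓.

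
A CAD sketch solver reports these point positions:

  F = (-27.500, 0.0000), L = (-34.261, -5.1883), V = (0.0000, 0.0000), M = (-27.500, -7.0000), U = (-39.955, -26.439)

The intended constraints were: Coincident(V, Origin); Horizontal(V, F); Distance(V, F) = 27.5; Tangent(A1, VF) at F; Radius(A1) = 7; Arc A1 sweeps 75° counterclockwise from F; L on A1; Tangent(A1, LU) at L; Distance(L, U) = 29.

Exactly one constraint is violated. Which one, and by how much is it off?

Distance(L, U) = 29 — off by 7.00.

V = (0.00, 0.00) ✓; V.y = 0.00, F.y = 0.00 ✓; |VF| = 27.50 ✓; ∠(MF, FV) = 90.00° ✓; |MF| = 7.000 ✓; bearing(M→L) − bearing(M→F) = 75.00° ✓; |ML| = 7.000 ✓; ∠(ML, LU) = 90.00° ✓; |LU| = 22.00 ✗.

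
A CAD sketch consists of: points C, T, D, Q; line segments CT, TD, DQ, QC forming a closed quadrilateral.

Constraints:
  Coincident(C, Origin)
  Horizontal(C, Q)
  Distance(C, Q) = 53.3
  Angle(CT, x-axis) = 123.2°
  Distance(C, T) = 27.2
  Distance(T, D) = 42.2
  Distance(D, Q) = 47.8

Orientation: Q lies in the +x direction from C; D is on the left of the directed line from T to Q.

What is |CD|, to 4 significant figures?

45.25

Checks: |CQ| = 53.30 ✓; |CT| = 27.20 ✓; |TD| = 42.20 ✓; |DQ| = 47.80 ✓.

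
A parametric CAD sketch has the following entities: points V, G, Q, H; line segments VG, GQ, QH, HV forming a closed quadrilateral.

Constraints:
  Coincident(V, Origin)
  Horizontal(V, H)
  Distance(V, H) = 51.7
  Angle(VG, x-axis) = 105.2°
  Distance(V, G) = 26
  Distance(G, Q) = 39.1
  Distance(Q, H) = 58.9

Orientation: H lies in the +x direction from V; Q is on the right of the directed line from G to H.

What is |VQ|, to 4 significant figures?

15.04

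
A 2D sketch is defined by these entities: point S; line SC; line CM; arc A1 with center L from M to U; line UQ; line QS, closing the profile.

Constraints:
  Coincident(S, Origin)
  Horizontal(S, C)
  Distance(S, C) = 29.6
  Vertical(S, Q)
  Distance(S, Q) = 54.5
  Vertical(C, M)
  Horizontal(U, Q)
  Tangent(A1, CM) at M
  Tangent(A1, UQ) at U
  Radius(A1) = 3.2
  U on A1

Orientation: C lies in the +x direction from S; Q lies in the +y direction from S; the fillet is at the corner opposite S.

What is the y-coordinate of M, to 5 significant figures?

51.300

S is at the origin; SC is horizontal with |SC| = 29.6 and C on the +x side, so C = (29.600, 0.0000). SQ is vertical with |SQ| = 54.5 and Q on the +y side, so Q = (0.0000, 54.500). The virtual corner opposite S is at (29.600, 54.500). A1 meets CM tangentially, so LM is at right angles to CM and A1 meets UQ tangentially, so LU is at right angles to UQ, with radius 3.2, so the center L sits 3.2 in from both sides at L = (26.400, 51.300). That places the tangent points at M = (29.600, 51.300) on CM and U = (26.400, 54.500) on UQ. So M.y = 51.300.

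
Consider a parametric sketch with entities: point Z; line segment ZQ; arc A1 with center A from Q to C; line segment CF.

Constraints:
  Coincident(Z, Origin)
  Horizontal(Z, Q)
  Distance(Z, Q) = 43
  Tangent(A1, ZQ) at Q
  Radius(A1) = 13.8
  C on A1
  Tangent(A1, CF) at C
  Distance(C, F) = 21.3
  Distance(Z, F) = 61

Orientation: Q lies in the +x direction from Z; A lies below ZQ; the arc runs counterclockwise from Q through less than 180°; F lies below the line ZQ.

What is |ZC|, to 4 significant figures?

40.05

Checks: Z = (0.00, 0.00) ✓; |AC| = 13.80 ✓; ∠(AC, CF) = 90.00° ✓; |CF| = 21.30 ✓; |ZF| = 61.00 ✓.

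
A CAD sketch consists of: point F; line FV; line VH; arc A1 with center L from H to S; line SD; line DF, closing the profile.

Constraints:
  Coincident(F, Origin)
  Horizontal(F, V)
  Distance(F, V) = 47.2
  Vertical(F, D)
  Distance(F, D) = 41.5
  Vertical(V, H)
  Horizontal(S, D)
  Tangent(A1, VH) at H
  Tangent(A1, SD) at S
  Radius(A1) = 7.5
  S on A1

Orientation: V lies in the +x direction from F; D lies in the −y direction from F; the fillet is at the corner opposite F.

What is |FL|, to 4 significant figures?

52.27

F is at the origin; FV is horizontal with |FV| = 47.2 and V on the +x side, so V = (47.20, 0.000). F and D share the same x with |FD| = 41.5 and D on the −y side, so D = (0.000, -41.50). The virtual corner opposite F is at (47.20, -41.50). Since A1 is tangent to VH there, LH ⟂ VH and tangency of A1 to SD means the radius LS is perpendicular to SD, with radius 7.5, so the center L sits 7.5 in from both sides at L = (39.70, -34.00). Then |FL| = |L − F| = 52.27.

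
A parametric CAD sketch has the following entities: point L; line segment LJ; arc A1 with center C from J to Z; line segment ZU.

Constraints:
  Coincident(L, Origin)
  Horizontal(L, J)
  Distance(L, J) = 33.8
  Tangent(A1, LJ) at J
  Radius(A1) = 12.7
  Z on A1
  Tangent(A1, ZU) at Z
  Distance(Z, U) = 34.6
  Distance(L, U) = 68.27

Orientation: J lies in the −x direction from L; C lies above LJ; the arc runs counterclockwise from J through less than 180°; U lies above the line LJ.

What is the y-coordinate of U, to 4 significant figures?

45.22

L is at the origin; LJ is horizontal with |LJ| = 33.8 and J on the −x side, so J = (-33.80, 0.000). Tangency of A1 to LJ means the radius CJ is perpendicular to LJ, so C = J + (0, 12.7) = (-33.80, 12.70). Since CZ ⟂ ZU (tangency), |CU| = √(12.7² + 34.6²) = 36.86 regardless of where Z sits on A1. So U lies on both circle(L, 68.27) and circle(C, 36.86); the above-LJ intersection is U = (-51.15, 45.22). Z is the foot of the tangent from U: Z = (-25.34, 22.17).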